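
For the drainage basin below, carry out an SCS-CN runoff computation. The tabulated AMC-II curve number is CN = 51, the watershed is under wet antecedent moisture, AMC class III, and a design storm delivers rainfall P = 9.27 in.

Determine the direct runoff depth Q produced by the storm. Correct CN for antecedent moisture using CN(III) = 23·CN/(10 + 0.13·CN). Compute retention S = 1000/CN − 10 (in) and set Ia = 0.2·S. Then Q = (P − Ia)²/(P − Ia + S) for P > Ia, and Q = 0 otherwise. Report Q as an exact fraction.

Adjust CN=51 to AMC III: 23·51/(10 + 0.13·51) → 1173 ÷ (1663/100) = 117300/1663 ≈ 70.535
Retention S: 1000/CN − 10 with CN=70.535 → S = 4900/1173 ≈ 4.177 in
Ia = 0.2·(4900/1173) = 980/1173 in ≈ 0.835 in
P − Ia = 9.270 − 0.835 = 989371/117300 ≈ 8.435 in (> 0, runoff occurs)
Q = (989371/117300)²/((989371/117300) + 4900/1173) = (978854975641/13759290000)/(1479371/117300) = 978854975641/173530218300 in ≈ 5.641 in

Q = 978854975641/173530218300 in ≈ 5.641 in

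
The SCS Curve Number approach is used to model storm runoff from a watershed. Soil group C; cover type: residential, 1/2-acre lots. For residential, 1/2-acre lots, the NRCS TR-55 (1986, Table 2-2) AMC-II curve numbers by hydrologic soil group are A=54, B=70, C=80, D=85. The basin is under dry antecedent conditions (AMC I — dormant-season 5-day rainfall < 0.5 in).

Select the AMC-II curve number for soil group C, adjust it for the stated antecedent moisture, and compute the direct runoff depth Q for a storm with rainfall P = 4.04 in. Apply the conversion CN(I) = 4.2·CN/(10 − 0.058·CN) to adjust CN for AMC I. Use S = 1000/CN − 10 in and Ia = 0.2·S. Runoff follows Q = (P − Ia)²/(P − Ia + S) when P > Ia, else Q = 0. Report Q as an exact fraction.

Q = 2238016/2426025 in ≈ 0.923 in

NRCS table: residential, 1/2-acre lots, soil group C → CN(II) = 80
CN(I) from CN(II)=80: (4.2·80)/(10 − 0.058·80) = 4200/67 ≈ 62.687
Retention S: 1000/CN − 10 with CN=62.687 → S = 125/21 ≈ 5.952 in
Ia = 0.2S: 0.2·5.952 = 1.190 in (exactly 25/21)
Since P=4.040 > Ia=1.190: effective rainfall P−Ia = 1496/525 in
Runoff Q = (P−Ia)²/(P−Ia+S) = (2.850)²/(2.850+5.952) = 2238016/2426025 ≈ 0.923 in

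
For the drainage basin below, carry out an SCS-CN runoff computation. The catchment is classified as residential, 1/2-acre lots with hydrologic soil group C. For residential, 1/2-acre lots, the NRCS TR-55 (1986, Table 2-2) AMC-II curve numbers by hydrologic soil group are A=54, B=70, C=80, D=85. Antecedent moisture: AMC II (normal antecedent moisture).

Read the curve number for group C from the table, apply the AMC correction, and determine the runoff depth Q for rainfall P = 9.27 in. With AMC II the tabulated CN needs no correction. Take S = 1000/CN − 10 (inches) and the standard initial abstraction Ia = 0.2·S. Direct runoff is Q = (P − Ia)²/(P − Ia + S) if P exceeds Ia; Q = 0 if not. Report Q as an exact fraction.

NRCS table: residential, 1/2-acre lots, soil group C → CN(II) = 80
AMC II — tabulated CN = 80 applies directly.
S = 1000/80 − 10 = 5/2 in ≈ 2.500 in
Ia = 0.2·(5/2) = 1/2 in ≈ 0.500 in
Since P=9.270 > Ia=0.500: effective rainfall P−Ia = 877/100 in
Q = (877/100)²/((877/100) + 5/2) = (769129/10000)/(1127/100) = 769129/112700 in ≈ 6.825 in

Q = 769129/112700 in ≈ 6.825 in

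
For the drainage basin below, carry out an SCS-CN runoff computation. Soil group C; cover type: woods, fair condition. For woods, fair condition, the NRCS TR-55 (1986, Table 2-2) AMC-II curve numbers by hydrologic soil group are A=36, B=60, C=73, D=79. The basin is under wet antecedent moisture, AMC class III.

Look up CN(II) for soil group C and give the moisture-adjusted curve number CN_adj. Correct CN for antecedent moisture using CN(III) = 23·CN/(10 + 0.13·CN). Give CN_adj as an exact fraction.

CN_adj = 167900/1949 ≈ 86.147

NRCS table: woods, fair condition, soil group C → CN(II) = 73
Adjust CN=73 to AMC III: 23·73/(10 + 0.13·73) → 1679 ÷ (1949/100) = 167900/1949 ≈ 86.147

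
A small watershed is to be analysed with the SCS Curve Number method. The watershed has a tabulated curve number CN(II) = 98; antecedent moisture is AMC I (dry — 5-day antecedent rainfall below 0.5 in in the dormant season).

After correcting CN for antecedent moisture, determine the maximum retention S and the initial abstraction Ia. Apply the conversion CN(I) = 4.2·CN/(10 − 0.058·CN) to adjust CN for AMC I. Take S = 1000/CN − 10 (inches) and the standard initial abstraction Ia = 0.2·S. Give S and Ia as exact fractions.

Dry (AMC I): CN(I) = 4.2·98/(10 − 0.058·98) = (2058/5)/(1079/250) = 102900/1079 ≈ 95.366
Max retention: S = 1000/(102900/1079) − 10 = 500/1029 in (≈ 0.486 in)
Ia = 0.2S: 0.2·0.486 = 0.097 in (exactly 100/1029)

S = 500/1029 in ≈ 0.486 in; Ia = 100/1029 in ≈ 0.097 in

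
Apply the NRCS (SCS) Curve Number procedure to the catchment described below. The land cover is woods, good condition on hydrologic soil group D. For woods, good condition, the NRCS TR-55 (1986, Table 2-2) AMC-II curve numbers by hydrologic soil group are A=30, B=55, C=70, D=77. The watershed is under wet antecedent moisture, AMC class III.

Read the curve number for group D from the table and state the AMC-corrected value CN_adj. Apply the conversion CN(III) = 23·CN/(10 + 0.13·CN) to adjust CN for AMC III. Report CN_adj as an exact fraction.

NRCS table: woods, good condition, soil group D → CN(II) = 77
CN(III) from CN(II)=77: (23·77)/(10 + 0.13·77) = 7700/87 ≈ 88.506

CN_adj = 7700/87 ≈ 88.506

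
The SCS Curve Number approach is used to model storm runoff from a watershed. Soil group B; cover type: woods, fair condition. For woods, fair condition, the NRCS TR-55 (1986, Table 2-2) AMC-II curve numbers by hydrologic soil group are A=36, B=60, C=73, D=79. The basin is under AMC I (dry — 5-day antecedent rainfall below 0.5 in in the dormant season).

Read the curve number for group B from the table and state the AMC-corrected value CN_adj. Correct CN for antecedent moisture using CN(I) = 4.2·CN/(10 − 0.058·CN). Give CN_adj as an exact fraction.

NRCS table: woods, fair condition, soil group B → CN(II) = 60
Adjust CN=60 to AMC I: 4.2·60/(10 − 0.058·60) → 252 ÷ (163/25) = 6300/163 ≈ 38.650

CN_adj = 6300/163 ≈ 38.650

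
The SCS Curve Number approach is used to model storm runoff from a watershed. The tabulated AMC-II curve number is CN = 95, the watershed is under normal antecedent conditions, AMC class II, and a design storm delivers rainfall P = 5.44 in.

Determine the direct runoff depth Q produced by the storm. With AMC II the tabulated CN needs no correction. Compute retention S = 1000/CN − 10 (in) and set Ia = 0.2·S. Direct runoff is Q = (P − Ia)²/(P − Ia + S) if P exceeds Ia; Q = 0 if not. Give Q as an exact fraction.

Q = 1605289/330600 in ≈ 4.856 in

Average conditions: CN = 95 (no AMC adjustment).
S = 1000/95 − 10 = 10/19 in ≈ 0.526 in
Initial abstraction Ia = S/5 = (10/19)/5 = 2/19 ≈ 0.105 in
Excess rainfall: 5.440 − 0.105 = 5.335 in; P > Ia so Q > 0
Q: (2534/475)² ÷ (2784/475) = 1605289/330600 in (≈ 4.856 in)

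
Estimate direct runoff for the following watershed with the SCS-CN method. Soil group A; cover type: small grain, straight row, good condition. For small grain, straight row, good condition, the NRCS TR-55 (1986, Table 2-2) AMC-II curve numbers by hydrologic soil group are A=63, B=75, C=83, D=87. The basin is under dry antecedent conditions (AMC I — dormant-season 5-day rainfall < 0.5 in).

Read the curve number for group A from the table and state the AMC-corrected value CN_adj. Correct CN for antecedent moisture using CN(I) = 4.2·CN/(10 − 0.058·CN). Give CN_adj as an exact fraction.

CN_adj = 132300/3173 ≈ 41.696

NRCS table: small grain, straight row, good condition, soil group A → CN(II) = 63
Dry (AMC I): CN(I) = 4.2·63/(10 − 0.058·63) = (1323/5)/(3173/500) = 132300/3173 ≈ 41.696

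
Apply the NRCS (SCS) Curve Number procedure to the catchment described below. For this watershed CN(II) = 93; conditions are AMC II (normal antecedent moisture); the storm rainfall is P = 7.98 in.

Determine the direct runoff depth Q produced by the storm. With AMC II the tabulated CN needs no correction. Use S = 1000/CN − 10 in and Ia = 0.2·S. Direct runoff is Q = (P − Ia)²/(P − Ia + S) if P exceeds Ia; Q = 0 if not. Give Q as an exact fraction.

Average conditions: CN = 93 (no AMC adjustment).
S = 1000/93 − 10 = 70/93 in ≈ 0.753 in
Initial abstraction Ia = S/5 = (70/93)/5 = 14/93 ≈ 0.151 in
Excess rainfall: 7.980 − 0.151 = 7.829 in; P > Ia so Q > 0
Q: (36407/4650)² ÷ (39907/4650) = 189352807/26509650 in (≈ 7.143 in)

Q = 189352807/26509650 in ≈ 7.143 in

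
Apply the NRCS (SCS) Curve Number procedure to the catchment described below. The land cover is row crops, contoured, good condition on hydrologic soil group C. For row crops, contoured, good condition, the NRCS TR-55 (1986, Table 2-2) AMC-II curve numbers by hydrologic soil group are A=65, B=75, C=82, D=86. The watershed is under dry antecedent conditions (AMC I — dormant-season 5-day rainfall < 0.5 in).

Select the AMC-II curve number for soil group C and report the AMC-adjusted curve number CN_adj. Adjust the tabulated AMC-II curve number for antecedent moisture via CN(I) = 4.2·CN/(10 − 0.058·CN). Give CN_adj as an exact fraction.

NRCS table: row crops, contoured, good condition, soil group C → CN(II) = 82
CN(I) from CN(II)=82: (4.2·82)/(10 − 0.058·82) = 28700/437 ≈ 65.675

CN_adj = 28700/437 ≈ 65.675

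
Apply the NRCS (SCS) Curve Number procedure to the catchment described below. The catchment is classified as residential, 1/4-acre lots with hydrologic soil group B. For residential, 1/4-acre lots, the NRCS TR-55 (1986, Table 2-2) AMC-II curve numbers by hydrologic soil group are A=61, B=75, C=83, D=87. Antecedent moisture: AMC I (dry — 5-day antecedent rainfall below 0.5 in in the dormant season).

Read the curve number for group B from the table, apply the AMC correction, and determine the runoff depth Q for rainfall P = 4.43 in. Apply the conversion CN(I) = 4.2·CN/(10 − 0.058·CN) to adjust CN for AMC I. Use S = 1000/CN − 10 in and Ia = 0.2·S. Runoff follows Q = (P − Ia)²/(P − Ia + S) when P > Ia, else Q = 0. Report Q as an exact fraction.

Q = 320732281/427826700 in ≈ 0.750 in

NRCS table: residential, 1/4-acre lots, soil group B → CN(II) = 75
Adjust CN=75 to AMC I: 4.2·75/(10 − 0.058·75) → 315 ÷ (113/20) = 6300/113 ≈ 55.752
Retention S: 1000/CN − 10 with CN=55.752 → S = 500/63 ≈ 7.937 in
Ia = 0.2·(500/63) = 100/63 in ≈ 1.587 in
Since P=4.430 > Ia=1.587: effective rainfall P−Ia = 17909/6300 in
Runoff Q = (P−Ia)²/(P−Ia+S) = (2.843)²/(2.843+7.937) = 320732281/427826700 ≈ 0.750 in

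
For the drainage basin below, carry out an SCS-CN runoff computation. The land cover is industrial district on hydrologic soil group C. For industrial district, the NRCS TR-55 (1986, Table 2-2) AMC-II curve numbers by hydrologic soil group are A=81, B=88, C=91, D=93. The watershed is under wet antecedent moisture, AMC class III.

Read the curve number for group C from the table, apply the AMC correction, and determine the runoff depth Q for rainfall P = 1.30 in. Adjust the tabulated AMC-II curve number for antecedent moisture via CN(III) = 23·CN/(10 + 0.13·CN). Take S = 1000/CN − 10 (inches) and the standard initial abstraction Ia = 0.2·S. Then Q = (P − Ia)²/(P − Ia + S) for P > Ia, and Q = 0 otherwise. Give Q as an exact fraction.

NRCS table: industrial district, soil group C → CN(II) = 91
Adjust CN=91 to AMC III: 23·91/(10 + 0.13·91) → 2093 ÷ (2183/100) = 209300/2183 ≈ 95.877
Retention S: 1000/CN − 10 with CN=95.877 → S = 900/2093 ≈ 0.430 in
Ia = 0.2S: 0.2·0.430 = 0.086 in (exactly 180/2093)
Excess rainfall: 1.300 − 0.086 = 1.214 in; P > Ia so Q > 0
Runoff Q = (P−Ia)²/(P−Ia+S) = (1.214)²/(1.214+0.430) = 645617281/720180370 ≈ 0.896 in

Q = 645617281/720180370 in ≈ 0.896 in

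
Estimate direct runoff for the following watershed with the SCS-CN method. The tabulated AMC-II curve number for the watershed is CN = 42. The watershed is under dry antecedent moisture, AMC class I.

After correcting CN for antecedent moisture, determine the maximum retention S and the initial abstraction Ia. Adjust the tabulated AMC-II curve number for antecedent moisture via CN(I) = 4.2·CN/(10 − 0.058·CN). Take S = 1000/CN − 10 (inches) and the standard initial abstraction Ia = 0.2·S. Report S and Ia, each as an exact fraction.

S = 14500/441 in ≈ 32.880 in; Ia = 2900/441 in ≈ 6.576 in

Dry (AMC I): CN(I) = 4.2·42/(10 − 0.058·42) = (882/5)/(1891/250) = 44100/1891 ≈ 23.321
S = 1000/(44100/1891) − 10 = 14500/441 in ≈ 32.880 in
Ia = 0.2·(14500/441) = 2900/441 in ≈ 6.576 in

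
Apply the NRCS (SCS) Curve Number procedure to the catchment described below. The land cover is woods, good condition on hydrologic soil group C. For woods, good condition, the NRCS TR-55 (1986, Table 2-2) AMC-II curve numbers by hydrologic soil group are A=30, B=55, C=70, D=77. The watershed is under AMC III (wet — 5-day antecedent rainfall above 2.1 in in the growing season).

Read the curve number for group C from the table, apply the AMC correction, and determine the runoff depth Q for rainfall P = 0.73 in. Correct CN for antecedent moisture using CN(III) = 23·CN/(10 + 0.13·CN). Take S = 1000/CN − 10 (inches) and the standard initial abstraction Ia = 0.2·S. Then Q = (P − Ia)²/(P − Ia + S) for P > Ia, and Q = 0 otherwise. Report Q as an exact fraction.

NRCS table: woods, good condition, soil group C → CN(II) = 70
Adjust CN=70 to AMC III: 23·70/(10 + 0.13·70) → 1610 ÷ (191/10) = 16100/191 ≈ 84.293
Retention S: 1000/CN − 10 with CN=84.293 → S = 300/161 ≈ 1.863 in
Ia = 0.2S: 0.2·1.863 = 0.373 in (exactly 60/161)
P − Ia = 0.730 − 0.373 = 5753/16100 ≈ 0.357 in (> 0, runoff occurs)
Runoff Q = (P−Ia)²/(P−Ia+S) = (0.357)²/(0.357+1.863) = 33097009/575623300 ≈ 0.057 in

Q = 33097009/575623300 in ≈ 0.057 in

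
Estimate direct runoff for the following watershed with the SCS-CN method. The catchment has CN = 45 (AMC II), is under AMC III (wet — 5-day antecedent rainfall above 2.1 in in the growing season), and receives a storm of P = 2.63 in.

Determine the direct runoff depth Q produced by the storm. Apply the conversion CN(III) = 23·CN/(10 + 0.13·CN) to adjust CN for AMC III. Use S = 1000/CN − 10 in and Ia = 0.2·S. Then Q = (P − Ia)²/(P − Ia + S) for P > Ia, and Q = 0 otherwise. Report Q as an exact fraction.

Wet (AMC III): CN(III) = 23·45/(10 + 0.13·45) = 1035/(317/20) = 20700/317 ≈ 65.300
S = 1000/(20700/317) − 10 = 1100/207 in ≈ 5.314 in
Ia = 0.2S: 0.2·5.314 = 1.063 in (exactly 220/207)
Since P=2.630 > Ia=1.063: effective rainfall P−Ia = 32441/20700 in
Runoff Q = (P−Ia)²/(P−Ia+S) = (1.567)²/(1.567+5.314) = 1052418481/2948528700 ≈ 0.357 in

Q = 1052418481/2948528700 in ≈ 0.357 in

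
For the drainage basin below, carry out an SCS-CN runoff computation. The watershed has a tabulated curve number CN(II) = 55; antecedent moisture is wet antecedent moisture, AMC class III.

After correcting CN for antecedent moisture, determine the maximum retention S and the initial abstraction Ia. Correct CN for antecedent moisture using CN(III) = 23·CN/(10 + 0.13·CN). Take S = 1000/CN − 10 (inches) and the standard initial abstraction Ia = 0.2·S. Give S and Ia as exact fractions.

S = 900/253 in ≈ 3.557 in; Ia = 180/253 in ≈ 0.711 in

Adjust CN=55 to AMC III: 23·55/(10 + 0.13·55) → 1265 ÷ (343/20) = 25300/343 ≈ 73.761
Retention S: 1000/CN − 10 with CN=73.761 → S = 900/253 ≈ 3.557 in
Ia = 0.2S: 0.2·3.557 = 0.711 in (exactly 180/253)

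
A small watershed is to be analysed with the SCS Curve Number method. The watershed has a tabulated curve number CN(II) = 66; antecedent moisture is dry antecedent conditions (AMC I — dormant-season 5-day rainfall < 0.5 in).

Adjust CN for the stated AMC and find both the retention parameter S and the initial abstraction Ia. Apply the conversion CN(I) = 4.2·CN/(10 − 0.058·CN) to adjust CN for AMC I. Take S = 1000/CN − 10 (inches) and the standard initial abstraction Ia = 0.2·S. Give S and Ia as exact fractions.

S = 8500/693 in ≈ 12.266 in; Ia = 1700/693 in ≈ 2.453 in

Adjust CN=66 to AMC I: 4.2·66/(10 − 0.058·66) → (1386/5) ÷ (1543/250) = 69300/1543 ≈ 44.913
Max retention: S = 1000/(69300/1543) − 10 = 8500/693 in (≈ 12.266 in)
Ia = 0.2S: 0.2·12.266 = 2.453 in (exactly 1700/693)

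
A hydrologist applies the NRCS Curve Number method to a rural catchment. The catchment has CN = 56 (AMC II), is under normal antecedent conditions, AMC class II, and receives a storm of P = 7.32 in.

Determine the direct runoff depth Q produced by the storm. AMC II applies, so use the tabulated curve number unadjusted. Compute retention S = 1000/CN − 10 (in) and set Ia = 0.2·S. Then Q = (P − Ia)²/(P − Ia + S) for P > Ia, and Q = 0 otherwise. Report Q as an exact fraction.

Q = 1012036/416675 in ≈ 2.429 in

AMC II — tabulated CN = 56 applies directly.
S = 1000/56 − 10 = 55/7 in ≈ 7.857 in
Ia = 0.2·(55/7) = 11/7 in ≈ 1.571 in
Excess rainfall: 7.320 − 1.571 = 5.749 in; P > Ia so Q > 0
Q: (1006/175)² ÷ (2381/175) = 1012036/416675 in (≈ 2.429 in)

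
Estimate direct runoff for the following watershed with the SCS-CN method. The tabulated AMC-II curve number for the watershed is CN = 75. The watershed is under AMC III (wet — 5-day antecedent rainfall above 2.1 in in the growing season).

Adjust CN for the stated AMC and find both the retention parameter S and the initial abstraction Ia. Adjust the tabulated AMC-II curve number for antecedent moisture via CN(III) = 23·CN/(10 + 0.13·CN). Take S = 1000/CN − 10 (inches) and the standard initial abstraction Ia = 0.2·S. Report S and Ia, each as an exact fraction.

CN(III) from CN(II)=75: (23·75)/(10 + 0.13·75) = 6900/79 ≈ 87.342
Retention S: 1000/CN − 10 with CN=87.342 → S = 100/69 ≈ 1.449 in
Ia = 0.2·(100/69) = 20/69 in ≈ 0.290 in

S = 100/69 in ≈ 1.449 in; Ia = 20/69 in ≈ 0.290 in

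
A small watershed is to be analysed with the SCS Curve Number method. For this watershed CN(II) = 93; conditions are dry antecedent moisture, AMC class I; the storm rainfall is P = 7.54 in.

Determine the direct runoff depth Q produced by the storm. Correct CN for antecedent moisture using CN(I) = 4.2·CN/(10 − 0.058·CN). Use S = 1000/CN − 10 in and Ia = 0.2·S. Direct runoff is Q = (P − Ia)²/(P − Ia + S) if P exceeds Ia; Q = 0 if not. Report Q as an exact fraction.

CN(I) from CN(II)=93: (4.2·93)/(10 − 0.058·93) = 27900/329 ≈ 84.802
Max retention: S = 1000/(27900/329) − 10 = 500/279 in (≈ 1.792 in)
Ia = 0.2·(500/279) = 100/279 in ≈ 0.358 in
Since P=7.540 > Ia=0.358: effective rainfall P−Ia = 100183/13950 in
Runoff Q = (P−Ia)²/(P−Ia+S) = (7.182)²/(7.182+1.792) = 10036633489/1746302850 ≈ 5.747 in

Q = 10036633489/1746302850 in ≈ 5.747 in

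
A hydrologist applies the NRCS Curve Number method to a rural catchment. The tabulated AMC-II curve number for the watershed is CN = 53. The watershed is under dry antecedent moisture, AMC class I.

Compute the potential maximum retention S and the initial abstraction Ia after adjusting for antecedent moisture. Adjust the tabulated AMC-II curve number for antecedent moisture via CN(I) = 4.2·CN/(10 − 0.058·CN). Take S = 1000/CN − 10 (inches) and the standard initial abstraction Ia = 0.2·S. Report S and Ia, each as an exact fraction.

Dry (AMC I): CN(I) = 4.2·53/(10 − 0.058·53) = (1113/5)/(3463/500) = 111300/3463 ≈ 32.140
S = 1000/(111300/3463) − 10 = 23500/1113 in ≈ 21.114 in
Initial abstraction Ia = S/5 = (23500/1113)/5 = 4700/1113 ≈ 4.223 in

S = 23500/1113 in ≈ 21.114 in; Ia = 4700/1113 in ≈ 4.223 in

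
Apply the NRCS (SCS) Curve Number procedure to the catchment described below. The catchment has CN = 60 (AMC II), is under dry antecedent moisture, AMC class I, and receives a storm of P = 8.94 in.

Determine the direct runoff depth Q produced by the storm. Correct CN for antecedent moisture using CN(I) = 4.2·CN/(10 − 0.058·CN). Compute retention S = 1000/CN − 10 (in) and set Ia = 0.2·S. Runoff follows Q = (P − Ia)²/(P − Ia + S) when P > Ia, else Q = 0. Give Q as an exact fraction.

Q = 329821921/214707150 in ≈ 1.536 in

CN(I) from CN(II)=60: (4.2·60)/(10 − 0.058·60) = 6300/163 ≈ 38.650
Retention S: 1000/CN − 10 with CN=38.650 → S = 1000/63 ≈ 15.873 in
Initial abstraction Ia = S/5 = (1000/63)/5 = 200/63 ≈ 3.175 in
P − Ia = 8.940 − 3.175 = 18161/3150 ≈ 5.765 in (> 0, runoff occurs)
Q: (18161/3150)² ÷ (68161/3150) = 329821921/214707150 in (≈ 1.536 in)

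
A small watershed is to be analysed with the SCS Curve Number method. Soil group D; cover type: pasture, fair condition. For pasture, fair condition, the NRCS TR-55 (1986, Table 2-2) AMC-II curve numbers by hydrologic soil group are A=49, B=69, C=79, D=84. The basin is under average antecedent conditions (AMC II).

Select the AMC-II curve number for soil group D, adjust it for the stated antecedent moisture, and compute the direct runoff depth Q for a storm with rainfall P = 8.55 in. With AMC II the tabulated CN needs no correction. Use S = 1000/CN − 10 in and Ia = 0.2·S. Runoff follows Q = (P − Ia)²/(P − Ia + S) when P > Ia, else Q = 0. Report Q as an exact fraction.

NRCS table: pasture, fair condition, soil group D → CN(II) = 84
AMC II — tabulated CN = 84 applies directly.
Max retention: S = 1000/84 − 10 = 40/21 in (≈ 1.905 in)
Ia = 0.2·(40/21) = 8/21 in ≈ 0.381 in
Since P=8.550 > Ia=0.381: effective rainfall P−Ia = 3431/420 in
Q: (3431/420)² ÷ (4231/420) = 11771761/1777020 in (≈ 6.624 in)

Q = 11771761/1777020 in ≈ 6.624 in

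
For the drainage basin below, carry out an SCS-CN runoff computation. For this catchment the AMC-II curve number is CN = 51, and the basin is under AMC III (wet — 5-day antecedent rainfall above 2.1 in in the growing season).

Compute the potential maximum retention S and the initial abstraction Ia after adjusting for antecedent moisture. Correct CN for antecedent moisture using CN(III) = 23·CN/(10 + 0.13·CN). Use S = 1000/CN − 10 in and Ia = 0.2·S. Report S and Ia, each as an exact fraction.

Wet (AMC III): CN(III) = 23·51/(10 + 0.13·51) = 1173/(1663/100) = 117300/1663 ≈ 70.535
Max retention: S = 1000/(117300/1663) − 10 = 4900/1173 in (≈ 4.177 in)
Ia = 0.2S: 0.2·4.177 = 0.835 in (exactly 980/1173)

S = 4900/1173 in ≈ 4.177 in; Ia = 980/1173 in ≈ 0.835 in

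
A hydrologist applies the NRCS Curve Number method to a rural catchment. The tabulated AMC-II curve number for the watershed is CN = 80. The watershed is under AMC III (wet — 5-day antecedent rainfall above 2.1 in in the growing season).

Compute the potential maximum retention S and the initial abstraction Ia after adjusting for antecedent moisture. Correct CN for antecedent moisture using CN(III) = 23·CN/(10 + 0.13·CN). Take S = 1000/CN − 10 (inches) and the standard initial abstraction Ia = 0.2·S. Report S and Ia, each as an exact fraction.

S = 25/23 in ≈ 1.087 in; Ia = 5/23 in ≈ 0.217 in

Adjust CN=80 to AMC III: 23·80/(10 + 0.13·80) → 1840 ÷ (102/5) = 4600/51 ≈ 90.196
Max retention: S = 1000/(4600/51) − 10 = 25/23 in (≈ 1.087 in)
Ia = 0.2·(25/23) = 5/23 in ≈ 0.217 in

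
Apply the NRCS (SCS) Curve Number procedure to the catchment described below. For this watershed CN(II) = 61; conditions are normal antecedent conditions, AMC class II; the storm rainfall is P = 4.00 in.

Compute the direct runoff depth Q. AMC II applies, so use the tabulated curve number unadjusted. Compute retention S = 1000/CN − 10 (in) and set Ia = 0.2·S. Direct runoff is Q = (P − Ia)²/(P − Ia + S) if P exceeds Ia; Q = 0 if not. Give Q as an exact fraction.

Q = 6889/8479 in ≈ 0.812 in

AMC II — tabulated CN = 61 applies directly.
S = 1000/61 − 10 = 390/61 in ≈ 6.393 in
Initial abstraction Ia = S/5 = (390/61)/5 = 78/61 ≈ 1.279 in
Excess rainfall: 4.000 − 1.279 = 2.721 in; P > Ia so Q > 0
Q: (166/61)² ÷ (556/61) = 6889/8479 in (≈ 0.812 in)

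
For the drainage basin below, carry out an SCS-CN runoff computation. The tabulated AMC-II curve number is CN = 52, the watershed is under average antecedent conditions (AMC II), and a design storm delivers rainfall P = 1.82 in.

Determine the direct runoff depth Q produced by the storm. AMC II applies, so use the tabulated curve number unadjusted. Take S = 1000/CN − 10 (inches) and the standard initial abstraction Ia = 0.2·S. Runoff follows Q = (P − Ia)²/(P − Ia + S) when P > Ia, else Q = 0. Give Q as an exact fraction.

AMC II — tabulated CN = 52 applies directly.
S = 1000/52 − 10 = 120/13 in ≈ 9.231 in
Ia = 0.2S: 0.2·9.231 = 1.846 in (exactly 24/13)
P = 1.820 ≤ Ia = 1.846 in: entire storm abstracted, Q = 0.

Q = 0 in ≈ 0.000 in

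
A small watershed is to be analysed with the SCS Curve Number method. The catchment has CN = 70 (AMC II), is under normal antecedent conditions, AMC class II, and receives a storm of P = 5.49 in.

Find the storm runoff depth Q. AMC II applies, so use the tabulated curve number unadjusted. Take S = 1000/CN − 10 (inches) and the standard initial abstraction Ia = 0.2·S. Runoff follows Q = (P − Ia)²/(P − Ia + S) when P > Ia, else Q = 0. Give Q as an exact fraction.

Average conditions: CN = 70 (no AMC adjustment).
Max retention: S = 1000/70 − 10 = 30/7 in (≈ 4.286 in)
Ia = 0.2·(30/7) = 6/7 in ≈ 0.857 in
Excess rainfall: 5.490 − 0.857 = 4.633 in; P > Ia so Q > 0
Q = (3243/700)²/((3243/700) + 30/7) = (10517049/490000)/(6243/700) = 3505683/1456700 in ≈ 2.407 in

Q = 3505683/1456700 in ≈ 2.407 in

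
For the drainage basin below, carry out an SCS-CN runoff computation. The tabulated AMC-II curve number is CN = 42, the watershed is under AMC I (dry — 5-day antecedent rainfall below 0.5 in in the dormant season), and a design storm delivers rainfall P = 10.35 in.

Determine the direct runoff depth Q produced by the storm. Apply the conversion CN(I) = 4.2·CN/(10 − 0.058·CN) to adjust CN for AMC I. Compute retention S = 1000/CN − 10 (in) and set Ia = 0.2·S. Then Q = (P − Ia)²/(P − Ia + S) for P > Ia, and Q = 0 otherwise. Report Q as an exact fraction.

Adjust CN=42 to AMC I: 4.2·42/(10 − 0.058·42) → (882/5) ÷ (1891/250) = 44100/1891 ≈ 23.321
S = 1000/(44100/1891) − 10 = 14500/441 in ≈ 32.880 in
Ia = 0.2S: 0.2·32.880 = 6.576 in (exactly 2900/441)
P − Ia = 10.350 − 6.576 = 33287/8820 ≈ 3.774 in (> 0, runoff occurs)
Q: (33287/8820)² ÷ (323287/8820) = 1108024369/2851391340 in (≈ 0.389 in)

Q = 1108024369/2851391340 in ≈ 0.389 in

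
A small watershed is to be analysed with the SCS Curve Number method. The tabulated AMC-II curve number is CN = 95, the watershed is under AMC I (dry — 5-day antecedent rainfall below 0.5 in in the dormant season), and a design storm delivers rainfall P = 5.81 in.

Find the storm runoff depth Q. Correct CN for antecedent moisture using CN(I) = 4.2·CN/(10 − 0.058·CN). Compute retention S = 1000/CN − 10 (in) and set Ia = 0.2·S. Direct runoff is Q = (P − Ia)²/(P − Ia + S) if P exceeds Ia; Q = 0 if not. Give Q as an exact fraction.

Dry (AMC I): CN(I) = 4.2·95/(10 − 0.058·95) = 399/(449/100) = 39900/449 ≈ 88.864
Retention S: 1000/CN − 10 with CN=88.864 → S = 500/399 ≈ 1.253 in
Initial abstraction Ia = S/5 = (500/399)/5 = 100/399 ≈ 0.251 in
Excess rainfall: 5.810 − 0.251 = 5.559 in; P > Ia so Q > 0
Q: (221819/39900)² ÷ (271819/39900) = 49203668761/10845578100 in (≈ 4.537 in)

Q = 49203668761/10845578100 in ≈ 4.537 in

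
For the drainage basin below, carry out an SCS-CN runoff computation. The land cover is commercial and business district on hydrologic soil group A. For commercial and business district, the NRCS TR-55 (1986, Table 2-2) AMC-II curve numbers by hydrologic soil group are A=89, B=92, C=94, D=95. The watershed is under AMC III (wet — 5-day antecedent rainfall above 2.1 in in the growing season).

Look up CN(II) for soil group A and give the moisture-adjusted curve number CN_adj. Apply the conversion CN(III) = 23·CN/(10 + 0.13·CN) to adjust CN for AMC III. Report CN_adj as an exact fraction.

CN_adj = 204700/2157 ≈ 94.900

NRCS table: commercial and business district, soil group A → CN(II) = 89
Wet (AMC III): CN(III) = 23·89/(10 + 0.13·89) = 2047/(2157/100) = 204700/2157 ≈ 94.900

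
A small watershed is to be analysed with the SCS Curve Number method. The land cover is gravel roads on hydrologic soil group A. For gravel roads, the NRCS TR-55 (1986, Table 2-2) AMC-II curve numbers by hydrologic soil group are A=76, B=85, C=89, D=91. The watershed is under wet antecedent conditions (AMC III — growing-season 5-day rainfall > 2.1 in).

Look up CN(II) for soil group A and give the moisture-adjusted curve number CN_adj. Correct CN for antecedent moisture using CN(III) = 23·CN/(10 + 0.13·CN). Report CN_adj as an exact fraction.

NRCS table: gravel roads, soil group A → CN(II) = 76
Adjust CN=76 to AMC III: 23·76/(10 + 0.13·76) → 1748 ÷ (497/25) = 43700/497 ≈ 87.928

CN_adj = 43700/497 ≈ 87.928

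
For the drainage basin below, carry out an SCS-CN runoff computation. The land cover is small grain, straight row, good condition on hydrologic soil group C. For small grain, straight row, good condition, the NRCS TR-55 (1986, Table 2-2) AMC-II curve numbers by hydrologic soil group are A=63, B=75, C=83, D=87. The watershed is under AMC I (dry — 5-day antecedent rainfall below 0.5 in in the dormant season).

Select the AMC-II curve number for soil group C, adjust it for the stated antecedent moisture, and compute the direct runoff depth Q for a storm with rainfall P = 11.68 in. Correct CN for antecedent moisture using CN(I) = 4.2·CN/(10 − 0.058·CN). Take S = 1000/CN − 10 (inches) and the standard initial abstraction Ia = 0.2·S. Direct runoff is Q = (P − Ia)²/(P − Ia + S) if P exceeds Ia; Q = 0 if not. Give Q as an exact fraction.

NRCS table: small grain, straight row, good condition, soil group C → CN(II) = 83
Dry (AMC I): CN(I) = 4.2·83/(10 − 0.058·83) = (1743/5)/(2593/500) = 174300/2593 ≈ 67.219
Retention S: 1000/CN − 10 with CN=67.219 → S = 8500/1743 ≈ 4.877 in
Ia = 0.2S: 0.2·4.877 = 0.975 in (exactly 1700/1743)
Excess rainfall: 11.680 − 0.975 = 10.705 in; P > Ia so Q > 0
Q: (466456/43575)² ÷ (678956/43575) = 54395299984/7396376925 in (≈ 7.354 in)

Q = 54395299984/7396376925 in ≈ 7.354 in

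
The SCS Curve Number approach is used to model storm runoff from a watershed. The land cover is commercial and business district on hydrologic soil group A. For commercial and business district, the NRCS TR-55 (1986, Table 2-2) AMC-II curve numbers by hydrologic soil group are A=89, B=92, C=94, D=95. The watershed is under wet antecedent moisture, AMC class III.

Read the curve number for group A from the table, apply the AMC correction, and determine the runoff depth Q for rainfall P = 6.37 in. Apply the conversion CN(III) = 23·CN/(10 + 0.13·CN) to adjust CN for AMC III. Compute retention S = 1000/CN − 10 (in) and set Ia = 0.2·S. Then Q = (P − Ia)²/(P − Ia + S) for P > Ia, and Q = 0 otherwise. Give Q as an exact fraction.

NRCS table: commercial and business district, soil group A → CN(II) = 89
CN(III) from CN(II)=89: (23·89)/(10 + 0.13·89) = 204700/2157 ≈ 94.900
Max retention: S = 1000/(204700/2157) − 10 = 1100/2047 in (≈ 0.537 in)
Ia = 0.2·(1100/2047) = 220/2047 in ≈ 0.107 in
Excess rainfall: 6.370 − 0.107 = 6.263 in; P > Ia so Q > 0
Runoff Q = (P−Ia)²/(P−Ia+S) = (6.263)²/(6.263+0.537) = 1643367599721/284929913300 ≈ 5.768 in

Q = 1643367599721/284929913300 in ≈ 5.768 in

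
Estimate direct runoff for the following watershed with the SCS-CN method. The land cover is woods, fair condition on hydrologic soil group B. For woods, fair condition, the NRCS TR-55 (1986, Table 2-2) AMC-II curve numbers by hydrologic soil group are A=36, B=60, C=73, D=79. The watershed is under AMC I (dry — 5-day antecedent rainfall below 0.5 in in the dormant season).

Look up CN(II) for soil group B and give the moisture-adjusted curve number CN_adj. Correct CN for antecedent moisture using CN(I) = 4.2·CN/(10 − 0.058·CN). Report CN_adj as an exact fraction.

CN_adj = 6300/163 ≈ 38.650

NRCS table: woods, fair condition, soil group B → CN(II) = 60
CN(I) from CN(II)=60: (4.2·60)/(10 − 0.058·60) = 6300/163 ≈ 38.650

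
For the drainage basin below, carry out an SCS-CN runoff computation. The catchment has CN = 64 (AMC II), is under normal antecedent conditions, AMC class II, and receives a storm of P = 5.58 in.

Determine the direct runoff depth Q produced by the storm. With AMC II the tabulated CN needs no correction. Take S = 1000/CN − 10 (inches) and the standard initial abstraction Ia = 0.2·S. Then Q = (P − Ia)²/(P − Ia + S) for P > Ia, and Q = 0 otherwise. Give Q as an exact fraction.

Q = 88209/44800 in ≈ 1.969 in

AMC II — tabulated CN = 64 applies directly.
S = 1000/64 − 10 = 45/8 in ≈ 5.625 in
Ia = 0.2·(45/8) = 9/8 in ≈ 1.125 in
Excess rainfall: 5.580 − 1.125 = 4.455 in; P > Ia so Q > 0
Q = (891/200)²/((891/200) + 45/8) = (793881/40000)/(252/25) = 88209/44800 in ≈ 1.969 in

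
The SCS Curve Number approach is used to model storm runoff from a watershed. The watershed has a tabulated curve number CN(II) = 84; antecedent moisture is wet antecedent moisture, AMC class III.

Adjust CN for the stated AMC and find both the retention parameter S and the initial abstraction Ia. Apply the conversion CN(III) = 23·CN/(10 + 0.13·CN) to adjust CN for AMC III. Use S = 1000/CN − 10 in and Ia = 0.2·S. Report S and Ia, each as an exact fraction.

CN(III) from CN(II)=84: (23·84)/(10 + 0.13·84) = 48300/523 ≈ 92.352
Max retention: S = 1000/(48300/523) − 10 = 400/483 in (≈ 0.828 in)
Ia = 0.2S: 0.2·0.828 = 0.166 in (exactly 80/483)

S = 400/483 in ≈ 0.828 in; Ia = 80/483 in ≈ 0.166 in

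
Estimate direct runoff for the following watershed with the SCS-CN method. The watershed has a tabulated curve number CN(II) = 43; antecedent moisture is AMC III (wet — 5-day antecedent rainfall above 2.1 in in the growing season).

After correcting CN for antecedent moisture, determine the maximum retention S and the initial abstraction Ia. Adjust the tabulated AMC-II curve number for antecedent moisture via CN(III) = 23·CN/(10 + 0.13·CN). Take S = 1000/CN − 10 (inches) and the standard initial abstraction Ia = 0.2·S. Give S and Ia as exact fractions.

S = 5700/989 in ≈ 5.763 in; Ia = 1140/989 in ≈ 1.153 in

CN(III) from CN(II)=43: (23·43)/(10 + 0.13·43) = 98900/1559 ≈ 63.438
S = 1000/(98900/1559) − 10 = 5700/989 in ≈ 5.763 in
Initial abstraction Ia = S/5 = (5700/989)/5 = 1140/989 ≈ 1.153 in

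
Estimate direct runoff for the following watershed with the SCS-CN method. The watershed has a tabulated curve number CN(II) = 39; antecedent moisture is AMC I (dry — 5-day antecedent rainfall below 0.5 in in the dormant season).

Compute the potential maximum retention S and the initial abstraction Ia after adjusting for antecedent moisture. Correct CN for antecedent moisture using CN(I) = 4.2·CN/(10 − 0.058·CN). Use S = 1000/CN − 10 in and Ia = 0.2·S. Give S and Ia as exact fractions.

S = 30500/819 in ≈ 37.241 in; Ia = 6100/819 in ≈ 7.448 in

Dry (AMC I): CN(I) = 4.2·39/(10 − 0.058·39) = (819/5)/(3869/500) = 81900/3869 ≈ 21.168
Retention S: 1000/CN − 10 with CN=21.168 → S = 30500/819 ≈ 37.241 in
Initial abstraction Ia = S/5 = (30500/819)/5 = 6100/819 ≈ 7.448 in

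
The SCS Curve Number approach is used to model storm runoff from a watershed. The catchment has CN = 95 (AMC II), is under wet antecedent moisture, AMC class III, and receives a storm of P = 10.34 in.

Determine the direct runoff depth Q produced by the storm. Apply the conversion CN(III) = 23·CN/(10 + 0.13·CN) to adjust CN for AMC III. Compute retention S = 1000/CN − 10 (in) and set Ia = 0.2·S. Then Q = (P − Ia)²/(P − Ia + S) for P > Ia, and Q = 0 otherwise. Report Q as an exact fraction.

Q = 50593055041/5023948650 in ≈ 10.070 in

Wet (AMC III): CN(III) = 23·95/(10 + 0.13·95) = 2185/(447/20) = 43700/447 ≈ 97.763
S = 1000/(43700/447) − 10 = 100/437 in ≈ 0.229 in
Ia = 0.2·(100/437) = 20/437 in ≈ 0.046 in
Excess rainfall: 10.340 − 0.046 = 10.294 in; P > Ia so Q > 0
Q = (224929/21850)²/((224929/21850) + 100/437) = (50593055041/477422500)/(229929/21850) = 50593055041/5023948650 in ≈ 10.070 in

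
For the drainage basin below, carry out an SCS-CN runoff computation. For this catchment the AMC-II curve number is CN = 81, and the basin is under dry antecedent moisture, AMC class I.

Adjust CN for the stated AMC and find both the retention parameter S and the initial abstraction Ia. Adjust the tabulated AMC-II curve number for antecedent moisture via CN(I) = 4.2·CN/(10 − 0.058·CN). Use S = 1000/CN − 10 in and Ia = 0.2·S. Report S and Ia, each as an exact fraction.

Adjust CN=81 to AMC I: 4.2·81/(10 − 0.058·81) → (1701/5) ÷ (2651/500) = 170100/2651 ≈ 64.164
Max retention: S = 1000/(170100/2651) − 10 = 9500/1701 in (≈ 5.585 in)
Ia = 0.2·(9500/1701) = 1900/1701 in ≈ 1.117 in

S = 9500/1701 in ≈ 5.585 in; Ia = 1900/1701 in ≈ 1.117 in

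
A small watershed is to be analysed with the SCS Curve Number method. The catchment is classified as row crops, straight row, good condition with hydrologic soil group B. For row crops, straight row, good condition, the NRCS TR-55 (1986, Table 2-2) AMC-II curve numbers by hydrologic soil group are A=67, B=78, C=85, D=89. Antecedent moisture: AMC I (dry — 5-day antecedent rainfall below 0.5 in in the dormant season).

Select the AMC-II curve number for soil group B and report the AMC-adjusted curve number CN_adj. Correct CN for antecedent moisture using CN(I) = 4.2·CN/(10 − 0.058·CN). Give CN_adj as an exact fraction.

CN_adj = 81900/1369 ≈ 59.825

NRCS table: row crops, straight row, good condition, soil group B → CN(II) = 78
Dry (AMC I): CN(I) = 4.2·78/(10 − 0.058·78) = (1638/5)/(1369/250) = 81900/1369 ≈ 59.825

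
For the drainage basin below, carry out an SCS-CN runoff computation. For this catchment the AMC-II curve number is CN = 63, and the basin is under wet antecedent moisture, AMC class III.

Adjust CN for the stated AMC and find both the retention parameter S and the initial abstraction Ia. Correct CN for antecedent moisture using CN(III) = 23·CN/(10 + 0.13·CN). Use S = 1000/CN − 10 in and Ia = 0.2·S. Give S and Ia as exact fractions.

Adjust CN=63 to AMC III: 23·63/(10 + 0.13·63) → 1449 ÷ (1819/100) = 144900/1819 ≈ 79.659
Retention S: 1000/CN − 10 with CN=79.659 → S = 3700/1449 ≈ 2.553 in
Ia = 0.2S: 0.2·2.553 = 0.511 in (exactly 740/1449)

S = 3700/1449 in ≈ 2.553 in; Ia = 740/1449 in ≈ 0.511 in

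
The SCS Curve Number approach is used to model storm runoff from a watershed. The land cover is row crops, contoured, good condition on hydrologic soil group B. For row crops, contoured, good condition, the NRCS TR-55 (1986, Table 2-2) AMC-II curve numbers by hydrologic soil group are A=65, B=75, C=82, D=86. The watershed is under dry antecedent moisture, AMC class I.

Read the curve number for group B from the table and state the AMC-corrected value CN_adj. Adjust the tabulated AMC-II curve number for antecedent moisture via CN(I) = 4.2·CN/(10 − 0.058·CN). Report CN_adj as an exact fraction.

NRCS table: row crops, contoured, good condition, soil group B → CN(II) = 75
CN(I) from CN(II)=75: (4.2·75)/(10 − 0.058·75) = 6300/113 ≈ 55.752

CN_adj = 6300/113 ≈ 55.752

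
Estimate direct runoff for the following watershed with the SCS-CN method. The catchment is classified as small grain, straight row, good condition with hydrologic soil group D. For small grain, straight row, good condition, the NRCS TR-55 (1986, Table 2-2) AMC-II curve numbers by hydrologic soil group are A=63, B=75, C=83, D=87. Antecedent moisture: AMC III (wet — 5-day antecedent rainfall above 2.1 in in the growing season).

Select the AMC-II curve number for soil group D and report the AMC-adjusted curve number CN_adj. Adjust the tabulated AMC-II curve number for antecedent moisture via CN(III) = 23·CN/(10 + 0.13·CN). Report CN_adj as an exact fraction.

NRCS table: small grain, straight row, good condition, soil group D → CN(II) = 87
Adjust CN=87 to AMC III: 23·87/(10 + 0.13·87) → 2001 ÷ (2131/100) = 200100/2131 ≈ 93.900

CN_adj = 200100/2131 ≈ 93.900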